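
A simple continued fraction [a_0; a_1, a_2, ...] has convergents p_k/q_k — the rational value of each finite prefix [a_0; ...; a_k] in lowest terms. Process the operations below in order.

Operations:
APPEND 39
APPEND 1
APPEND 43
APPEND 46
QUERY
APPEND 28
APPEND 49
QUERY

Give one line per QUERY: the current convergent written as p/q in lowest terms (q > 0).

APPEND 39: p_0 = 39·1 + 0 = 39, q_0 = 39·0 + 1 = 1 → 39/1
APPEND 1: p_1 = 1·39 + 1 = 40, q_1 = 1·1 + 0 = 1 → 40/1
APPEND 43: p_2 = 43·40 + 39 = 1759, q_2 = 43·1 + 1 = 44 → 1759/44
APPEND 46: p_3 = 46·1759 + 40 = 80954, q_3 = 46·44 + 1 = 2025 → 80954/2025
APPEND 28: p_4 = 28·80954 + 1759 = 2268471, q_4 = 28·2025 + 44 = 56744 → 2268471/56744
APPEND 49: p_5 = 49·2268471 + 80954 = 111236033, q_5 = 49·56744 + 2025 = 2782481 → 111236033/2782481

80954/2025
111236033/2782481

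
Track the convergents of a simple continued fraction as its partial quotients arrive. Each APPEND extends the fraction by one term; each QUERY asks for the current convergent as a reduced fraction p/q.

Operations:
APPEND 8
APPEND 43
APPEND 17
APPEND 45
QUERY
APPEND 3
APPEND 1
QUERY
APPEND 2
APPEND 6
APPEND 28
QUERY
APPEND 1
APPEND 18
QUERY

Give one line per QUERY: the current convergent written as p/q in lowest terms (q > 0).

APPEND 8: p_0 = 8·1 + 0 = 8, q_0 = 8·0 + 1 = 1 → 8/1
APPEND 43: p_1 = 43·8 + 1 = 345, q_1 = 43·1 + 0 = 43 → 345/43
APPEND 17: p_2 = 17·345 + 8 = 5873, q_2 = 17·43 + 1 = 732 → 5873/732
APPEND 45: p_3 = 45·5873 + 345 = 264630, q_3 = 45·732 + 43 = 32983 → 264630/32983
APPEND 3: p_4 = 3·264630 + 5873 = 799763, q_4 = 3·32983 + 732 = 99681 → 799763/99681
APPEND 1: p_5 = 1·799763 + 264630 = 1064393, q_5 = 1·99681 + 32983 = 132664 → 1064393/132664
APPEND 2: p_6 = 2·1064393 + 799763 = 2928549, q_6 = 2·132664 + 99681 = 365009 → 2928549/365009
APPEND 6: p_7 = 6·2928549 + 1064393 = 18635687, q_7 = 6·365009 + 132664 = 2322718 → 18635687/2322718
APPEND 28: p_8 = 28·18635687 + 2928549 = 524727785, q_8 = 28·2322718 + 365009 = 65401113 → 524727785/65401113
APPEND 1: p_9 = 1·524727785 + 18635687 = 543363472, q_9 = 1·65401113 + 2322718 = 67723831 → 543363472/67723831
APPEND 18: p_10 = 18·543363472 + 524727785 = 10305270281, q_10 = 18·67723831 + 65401113 = 1284430071 → 10305270281/1284430071

264630/32983
1064393/132664
524727785/65401113
10305270281/1284430071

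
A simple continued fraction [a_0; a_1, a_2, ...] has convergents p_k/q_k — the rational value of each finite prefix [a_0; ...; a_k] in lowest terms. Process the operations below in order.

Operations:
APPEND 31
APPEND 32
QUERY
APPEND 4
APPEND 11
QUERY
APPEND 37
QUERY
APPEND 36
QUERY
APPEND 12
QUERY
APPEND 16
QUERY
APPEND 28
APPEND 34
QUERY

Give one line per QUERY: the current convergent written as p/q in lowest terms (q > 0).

APPEND 31: p_0 = 31·1 + 0 = 31, q_0 = 31·0 + 1 = 1 → 31/1
APPEND 32: p_1 = 32·31 + 1 = 993, q_1 = 32·1 + 0 = 32 → 993/32
APPEND 4: p_2 = 4·993 + 31 = 4003, q_2 = 4·32 + 1 = 129 → 4003/129
APPEND 11: p_3 = 11·4003 + 993 = 45026, q_3 = 11·129 + 32 = 1451 → 45026/1451
APPEND 37: p_4 = 37·45026 + 4003 = 1669965, q_4 = 37·1451 + 129 = 53816 → 1669965/53816
APPEND 36: p_5 = 36·1669965 + 45026 = 60163766, q_5 = 36·53816 + 1451 = 1938827 → 60163766/1938827
APPEND 12: p_6 = 12·60163766 + 1669965 = 723635157, q_6 = 12·1938827 + 53816 = 23319740 → 723635157/23319740
APPEND 16: p_7 = 16·723635157 + 60163766 = 11638326278, q_7 = 16·23319740 + 1938827 = 375054667 → 11638326278/375054667
APPEND 28: p_8 = 28·11638326278 + 723635157 = 326596770941, q_8 = 28·375054667 + 23319740 = 10524850416 → 326596770941/10524850416
APPEND 34: p_9 = 34·326596770941 + 11638326278 = 11115928538272, q_9 = 34·10524850416 + 375054667 = 358219968811 → 11115928538272/358219968811

993/32
45026/1451
1669965/53816
60163766/1938827
723635157/23319740
11638326278/375054667
11115928538272/358219968811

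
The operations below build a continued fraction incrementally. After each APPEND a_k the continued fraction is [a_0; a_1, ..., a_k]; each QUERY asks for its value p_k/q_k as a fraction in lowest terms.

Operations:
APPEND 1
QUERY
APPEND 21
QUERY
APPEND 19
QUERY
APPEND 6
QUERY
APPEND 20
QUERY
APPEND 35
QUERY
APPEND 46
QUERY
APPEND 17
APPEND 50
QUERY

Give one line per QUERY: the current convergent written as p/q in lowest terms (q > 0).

APPEND 1: p_0 = 1·1 + 0 = 1, q_0 = 1·0 + 1 = 1 → 1/1
APPEND 21: p_1 = 21·1 + 1 = 22, q_1 = 21·1 + 0 = 21 → 22/21
APPEND 19: p_2 = 19·22 + 1 = 419, q_2 = 19·21 + 1 = 400 → 419/400
APPEND 6: p_3 = 6·419 + 22 = 2536, q_3 = 6·400 + 21 = 2421 → 2536/2421
APPEND 20: p_4 = 20·2536 + 419 = 51139, q_4 = 20·2421 + 400 = 48820 → 51139/48820
APPEND 35: p_5 = 35·51139 + 2536 = 1792401, q_5 = 35·48820 + 2421 = 1711121 → 1792401/1711121
APPEND 46: p_6 = 46·1792401 + 51139 = 82501585, q_6 = 46·1711121 + 48820 = 78760386 → 82501585/78760386
APPEND 17: p_7 = 17·82501585 + 1792401 = 1404319346, q_7 = 17·78760386 + 1711121 = 1340637683 → 1404319346/1340637683
APPEND 50: p_8 = 50·1404319346 + 82501585 = 70298468885, q_8 = 50·1340637683 + 78760386 = 67110644536 → 70298468885/67110644536

1/1
22/21
419/400
2536/2421
51139/48820
1792401/1711121
82501585/78760386
70298468885/67110644536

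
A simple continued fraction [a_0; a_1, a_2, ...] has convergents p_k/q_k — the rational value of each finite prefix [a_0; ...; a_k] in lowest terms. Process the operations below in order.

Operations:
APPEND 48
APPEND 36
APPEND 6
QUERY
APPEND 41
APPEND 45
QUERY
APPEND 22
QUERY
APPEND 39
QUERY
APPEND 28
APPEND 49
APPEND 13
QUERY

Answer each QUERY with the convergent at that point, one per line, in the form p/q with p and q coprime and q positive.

APPEND 48: p_0 = 48·1 + 0 = 48, q_0 = 48·0 + 1 = 1 → 48/1
APPEND 36: p_1 = 36·48 + 1 = 1729, q_1 = 36·1 + 0 = 36 → 1729/36
APPEND 6: p_2 = 6·1729 + 48 = 10422, q_2 = 6·36 + 1 = 217 → 10422/217
APPEND 41: p_3 = 41·10422 + 1729 = 429031, q_3 = 41·217 + 36 = 8933 → 429031/8933
APPEND 45: p_4 = 45·429031 + 10422 = 19316817, q_4 = 45·8933 + 217 = 402202 → 19316817/402202
APPEND 22: p_5 = 22·19316817 + 429031 = 425399005, q_5 = 22·402202 + 8933 = 8857377 → 425399005/8857377
APPEND 39: p_6 = 39·425399005 + 19316817 = 16609878012, q_6 = 39·8857377 + 402202 = 345839905 → 16609878012/345839905
APPEND 28: p_7 = 28·16609878012 + 425399005 = 465501983341, q_7 = 28·345839905 + 8857377 = 9692374717 → 465501983341/9692374717
APPEND 49: p_8 = 49·465501983341 + 16609878012 = 22826207061721, q_8 = 49·9692374717 + 345839905 = 475272201038 → 22826207061721/475272201038
APPEND 13: p_9 = 13·22826207061721 + 465501983341 = 297206193785714, q_9 = 13·475272201038 + 9692374717 = 6188230988211 → 297206193785714/6188230988211

10422/217
19316817/402202
425399005/8857377
16609878012/345839905
297206193785714/6188230988211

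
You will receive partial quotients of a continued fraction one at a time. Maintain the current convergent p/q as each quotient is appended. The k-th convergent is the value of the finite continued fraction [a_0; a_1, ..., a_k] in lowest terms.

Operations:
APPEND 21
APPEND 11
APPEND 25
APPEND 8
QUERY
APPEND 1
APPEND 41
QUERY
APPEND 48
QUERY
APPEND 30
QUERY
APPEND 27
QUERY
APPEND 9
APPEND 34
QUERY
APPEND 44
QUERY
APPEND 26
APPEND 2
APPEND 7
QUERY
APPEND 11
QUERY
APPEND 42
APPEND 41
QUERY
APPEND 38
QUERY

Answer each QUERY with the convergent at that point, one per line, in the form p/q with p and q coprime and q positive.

46800/2219
2204261/104514
105857149/5019167
3177918731/150679524
85909662886/4073366315
26482315742856/1255646562521
1165998257570369/55285259727283
463298542991579333/21967082810169166
5158134845190087932/244570540970531867
8906461578525176259489/422295692487443342647
338662644945997673133059/16057530244326419528166

APPEND 21: p_0 = 21·1 + 0 = 21, q_0 = 21·0 + 1 = 1 → 21/1
APPEND 11: p_1 = 11·21 + 1 = 232, q_1 = 11·1 + 0 = 11 → 232/11
APPEND 25: p_2 = 25·232 + 21 = 5821, q_2 = 25·11 + 1 = 276 → 5821/276
APPEND 8: p_3 = 8·5821 + 232 = 46800, q_3 = 8·276 + 11 = 2219 → 46800/2219
APPEND 1: p_4 = 1·46800 + 5821 = 52621, q_4 = 1·2219 + 276 = 2495 → 52621/2495
APPEND 41: p_5 = 41·52621 + 46800 = 2204261, q_5 = 41·2495 + 2219 = 104514 → 2204261/104514
APPEND 48: p_6 = 48·2204261 + 52621 = 105857149, q_6 = 48·104514 + 2495 = 5019167 → 105857149/5019167
APPEND 30: p_7 = 30·105857149 + 2204261 = 3177918731, q_7 = 30·5019167 + 104514 = 150679524 → 3177918731/150679524
APPEND 27: p_8 = 27·3177918731 + 105857149 = 85909662886, q_8 = 27·150679524 + 5019167 = 4073366315 → 85909662886/4073366315
APPEND 9: p_9 = 9·85909662886 + 3177918731 = 776364884705, q_9 = 9·4073366315 + 150679524 = 36810976359 → 776364884705/36810976359
APPEND 34: p_10 = 34·776364884705 + 85909662886 = 26482315742856, q_10 = 34·36810976359 + 4073366315 = 1255646562521 → 26482315742856/1255646562521
APPEND 44: p_11 = 44·26482315742856 + 776364884705 = 1165998257570369, q_11 = 44·1255646562521 + 36810976359 = 55285259727283 → 1165998257570369/55285259727283
APPEND 26: p_12 = 26·1165998257570369 + 26482315742856 = 30342437012572450, q_12 = 26·55285259727283 + 1255646562521 = 1438672399471879 → 30342437012572450/1438672399471879
APPEND 2: p_13 = 2·30342437012572450 + 1165998257570369 = 61850872282715269, q_13 = 2·1438672399471879 + 55285259727283 = 2932630058671041 → 61850872282715269/2932630058671041
APPEND 7: p_14 = 7·61850872282715269 + 30342437012572450 = 463298542991579333, q_14 = 7·2932630058671041 + 1438672399471879 = 21967082810169166 → 463298542991579333/21967082810169166
APPEND 11: p_15 = 11·463298542991579333 + 61850872282715269 = 5158134845190087932, q_15 = 11·21967082810169166 + 2932630058671041 = 244570540970531867 → 5158134845190087932/244570540970531867
APPEND 42: p_16 = 42·5158134845190087932 + 463298542991579333 = 217104962040975272477, q_16 = 42·244570540970531867 + 21967082810169166 = 10293929803572507580 → 217104962040975272477/10293929803572507580
APPEND 41: p_17 = 41·217104962040975272477 + 5158134845190087932 = 8906461578525176259489, q_17 = 41·10293929803572507580 + 244570540970531867 = 422295692487443342647 → 8906461578525176259489/422295692487443342647
APPEND 38: p_18 = 38·8906461578525176259489 + 217104962040975272477 = 338662644945997673133059, q_18 = 38·422295692487443342647 + 10293929803572507580 = 16057530244326419528166 → 338662644945997673133059/16057530244326419528166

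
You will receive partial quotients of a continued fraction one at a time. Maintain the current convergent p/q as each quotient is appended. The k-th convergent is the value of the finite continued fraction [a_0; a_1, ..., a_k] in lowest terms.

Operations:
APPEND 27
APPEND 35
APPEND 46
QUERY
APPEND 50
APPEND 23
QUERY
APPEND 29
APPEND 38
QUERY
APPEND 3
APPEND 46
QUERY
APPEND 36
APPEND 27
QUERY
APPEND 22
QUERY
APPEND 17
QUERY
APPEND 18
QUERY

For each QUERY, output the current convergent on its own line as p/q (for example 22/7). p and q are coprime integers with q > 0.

43543/1611
50139751/1855066
55386913001/2049200028
7765767527389/287317168846
7560617462336203/279727045181899
166613319419352348/6164344613557817
2839987047591326119/105073585475664788
51286380176063222490/1897488883175524001

APPEND 27: p_0 = 27·1 + 0 = 27, q_0 = 27·0 + 1 = 1 → 27/1
APPEND 35: p_1 = 35·27 + 1 = 946, q_1 = 35·1 + 0 = 35 → 946/35
APPEND 46: p_2 = 46·946 + 27 = 43543, q_2 = 46·35 + 1 = 1611 → 43543/1611
APPEND 50: p_3 = 50·43543 + 946 = 2178096, q_3 = 50·1611 + 35 = 80585 → 2178096/80585
APPEND 23: p_4 = 23·2178096 + 43543 = 50139751, q_4 = 23·80585 + 1611 = 1855066 → 50139751/1855066
APPEND 29: p_5 = 29·50139751 + 2178096 = 1456230875, q_5 = 29·1855066 + 80585 = 53877499 → 1456230875/53877499
APPEND 38: p_6 = 38·1456230875 + 50139751 = 55386913001, q_6 = 38·53877499 + 1855066 = 2049200028 → 55386913001/2049200028
APPEND 3: p_7 = 3·55386913001 + 1456230875 = 167616969878, q_7 = 3·2049200028 + 53877499 = 6201477583 → 167616969878/6201477583
APPEND 46: p_8 = 46·167616969878 + 55386913001 = 7765767527389, q_8 = 46·6201477583 + 2049200028 = 287317168846 → 7765767527389/287317168846
APPEND 36: p_9 = 36·7765767527389 + 167616969878 = 279735247955882, q_9 = 36·287317168846 + 6201477583 = 10349619556039 → 279735247955882/10349619556039
APPEND 27: p_10 = 27·279735247955882 + 7765767527389 = 7560617462336203, q_10 = 27·10349619556039 + 287317168846 = 279727045181899 → 7560617462336203/279727045181899
APPEND 22: p_11 = 22·7560617462336203 + 279735247955882 = 166613319419352348, q_11 = 22·279727045181899 + 10349619556039 = 6164344613557817 → 166613319419352348/6164344613557817
APPEND 17: p_12 = 17·166613319419352348 + 7560617462336203 = 2839987047591326119, q_12 = 17·6164344613557817 + 279727045181899 = 105073585475664788 → 2839987047591326119/105073585475664788
APPEND 18: p_13 = 18·2839987047591326119 + 166613319419352348 = 51286380176063222490, q_13 = 18·105073585475664788 + 6164344613557817 = 1897488883175524001 → 51286380176063222490/1897488883175524001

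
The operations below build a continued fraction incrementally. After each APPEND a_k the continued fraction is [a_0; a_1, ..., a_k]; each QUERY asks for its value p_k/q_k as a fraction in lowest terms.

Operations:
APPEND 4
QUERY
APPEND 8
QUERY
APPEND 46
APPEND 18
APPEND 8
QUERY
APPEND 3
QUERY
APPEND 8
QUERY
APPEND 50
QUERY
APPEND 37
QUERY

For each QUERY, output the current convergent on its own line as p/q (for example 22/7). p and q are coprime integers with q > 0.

APPEND 4: p_0 = 4·1 + 0 = 4, q_0 = 4·0 + 1 = 1 → 4/1
APPEND 8: p_1 = 8·4 + 1 = 33, q_1 = 8·1 + 0 = 8 → 33/8
APPEND 46: p_2 = 46·33 + 4 = 1522, q_2 = 46·8 + 1 = 369 → 1522/369
APPEND 18: p_3 = 18·1522 + 33 = 27429, q_3 = 18·369 + 8 = 6650 → 27429/6650
APPEND 8: p_4 = 8·27429 + 1522 = 220954, q_4 = 8·6650 + 369 = 53569 → 220954/53569
APPEND 3: p_5 = 3·220954 + 27429 = 690291, q_5 = 3·53569 + 6650 = 167357 → 690291/167357
APPEND 8: p_6 = 8·690291 + 220954 = 5743282, q_6 = 8·167357 + 53569 = 1392425 → 5743282/1392425
APPEND 50: p_7 = 50·5743282 + 690291 = 287854391, q_7 = 50·1392425 + 167357 = 69788607 → 287854391/69788607
APPEND 37: p_8 = 37·287854391 + 5743282 = 10656355749, q_8 = 37·69788607 + 1392425 = 2583570884 → 10656355749/2583570884

4/1
33/8
220954/53569
690291/167357
5743282/1392425
287854391/69788607
10656355749/2583570884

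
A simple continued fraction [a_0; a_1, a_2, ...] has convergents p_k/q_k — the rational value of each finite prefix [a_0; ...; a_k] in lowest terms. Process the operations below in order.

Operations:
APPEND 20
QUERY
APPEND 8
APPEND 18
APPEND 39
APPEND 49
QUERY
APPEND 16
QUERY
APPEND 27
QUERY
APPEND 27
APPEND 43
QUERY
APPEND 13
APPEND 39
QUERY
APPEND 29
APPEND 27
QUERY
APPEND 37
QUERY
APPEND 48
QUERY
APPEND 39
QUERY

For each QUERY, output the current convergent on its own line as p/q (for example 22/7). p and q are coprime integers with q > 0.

20/1
5587105/277632
89507643/4447775
2422293466/120367557
2818553836141/140058355559
1434379514577403/71276565124718
1125544620093812518/55930075408619099
41686784656085108911/2071481634520517566
2002091208112179040246/99487048532393462267
78123243901031067678505/3882066374397865545979

APPEND 20: p_0 = 20·1 + 0 = 20, q_0 = 20·0 + 1 = 1 → 20/1
APPEND 8: p_1 = 8·20 + 1 = 161, q_1 = 8·1 + 0 = 8 → 161/8
APPEND 18: p_2 = 18·161 + 20 = 2918, q_2 = 18·8 + 1 = 145 → 2918/145
APPEND 39: p_3 = 39·2918 + 161 = 113963, q_3 = 39·145 + 8 = 5663 → 113963/5663
APPEND 49: p_4 = 49·113963 + 2918 = 5587105, q_4 = 49·5663 + 145 = 277632 → 5587105/277632
APPEND 16: p_5 = 16·5587105 + 113963 = 89507643, q_5 = 16·277632 + 5663 = 4447775 → 89507643/4447775
APPEND 27: p_6 = 27·89507643 + 5587105 = 2422293466, q_6 = 27·4447775 + 277632 = 120367557 → 2422293466/120367557
APPEND 27: p_7 = 27·2422293466 + 89507643 = 65491431225, q_7 = 27·120367557 + 4447775 = 3254371814 → 65491431225/3254371814
APPEND 43: p_8 = 43·65491431225 + 2422293466 = 2818553836141, q_8 = 43·3254371814 + 120367557 = 140058355559 → 2818553836141/140058355559
APPEND 13: p_9 = 13·2818553836141 + 65491431225 = 36706691301058, q_9 = 13·140058355559 + 3254371814 = 1824012994081 → 36706691301058/1824012994081
APPEND 39: p_10 = 39·36706691301058 + 2818553836141 = 1434379514577403, q_10 = 39·1824012994081 + 140058355559 = 71276565124718 → 1434379514577403/71276565124718
APPEND 29: p_11 = 29·1434379514577403 + 36706691301058 = 41633712614045745, q_11 = 29·71276565124718 + 1824012994081 = 2068844401610903 → 41633712614045745/2068844401610903
APPEND 27: p_12 = 27·41633712614045745 + 1434379514577403 = 1125544620093812518, q_12 = 27·2068844401610903 + 71276565124718 = 55930075408619099 → 1125544620093812518/55930075408619099
APPEND 37: p_13 = 37·1125544620093812518 + 41633712614045745 = 41686784656085108911, q_13 = 37·55930075408619099 + 2068844401610903 = 2071481634520517566 → 41686784656085108911/2071481634520517566
APPEND 48: p_14 = 48·41686784656085108911 + 1125544620093812518 = 2002091208112179040246, q_14 = 48·2071481634520517566 + 55930075408619099 = 99487048532393462267 → 2002091208112179040246/99487048532393462267
APPEND 39: p_15 = 39·2002091208112179040246 + 41686784656085108911 = 78123243901031067678505, q_15 = 39·99487048532393462267 + 2071481634520517566 = 3882066374397865545979 → 78123243901031067678505/3882066374397865545979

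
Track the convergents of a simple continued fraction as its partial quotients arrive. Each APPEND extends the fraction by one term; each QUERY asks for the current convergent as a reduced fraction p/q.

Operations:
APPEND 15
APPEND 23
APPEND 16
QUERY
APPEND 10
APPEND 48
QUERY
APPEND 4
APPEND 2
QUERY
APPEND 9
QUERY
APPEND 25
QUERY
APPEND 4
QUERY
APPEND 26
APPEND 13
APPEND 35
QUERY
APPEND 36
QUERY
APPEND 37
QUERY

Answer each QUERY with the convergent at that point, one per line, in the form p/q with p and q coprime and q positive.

5551/369
2686639/178593
24291463/1614763
229425579/15250952
5759930938/382888563
23269149331/1546805204
279319983202649/18567657865492
10063482516020767/668965027673187
372628173075971028/24770273681773411

APPEND 15: p_0 = 15·1 + 0 = 15, q_0 = 15·0 + 1 = 1 → 15/1
APPEND 23: p_1 = 23·15 + 1 = 346, q_1 = 23·1 + 0 = 23 → 346/23
APPEND 16: p_2 = 16·346 + 15 = 5551, q_2 = 16·23 + 1 = 369 → 5551/369
APPEND 10: p_3 = 10·5551 + 346 = 55856, q_3 = 10·369 + 23 = 3713 → 55856/3713
APPEND 48: p_4 = 48·55856 + 5551 = 2686639, q_4 = 48·3713 + 369 = 178593 → 2686639/178593
APPEND 4: p_5 = 4·2686639 + 55856 = 10802412, q_5 = 4·178593 + 3713 = 718085 → 10802412/718085
APPEND 2: p_6 = 2·10802412 + 2686639 = 24291463, q_6 = 2·718085 + 178593 = 1614763 → 24291463/1614763
APPEND 9: p_7 = 9·24291463 + 10802412 = 229425579, q_7 = 9·1614763 + 718085 = 15250952 → 229425579/15250952
APPEND 25: p_8 = 25·229425579 + 24291463 = 5759930938, q_8 = 25·15250952 + 1614763 = 382888563 → 5759930938/382888563
APPEND 4: p_9 = 4·5759930938 + 229425579 = 23269149331, q_9 = 4·382888563 + 15250952 = 1546805204 → 23269149331/1546805204
APPEND 26: p_10 = 26·23269149331 + 5759930938 = 610757813544, q_10 = 26·1546805204 + 382888563 = 40599823867 → 610757813544/40599823867
APPEND 13: p_11 = 13·610757813544 + 23269149331 = 7963120725403, q_11 = 13·40599823867 + 1546805204 = 529344515475 → 7963120725403/529344515475
APPEND 35: p_12 = 35·7963120725403 + 610757813544 = 279319983202649, q_12 = 35·529344515475 + 40599823867 = 18567657865492 → 279319983202649/18567657865492
APPEND 36: p_13 = 36·279319983202649 + 7963120725403 = 10063482516020767, q_13 = 36·18567657865492 + 529344515475 = 668965027673187 → 10063482516020767/668965027673187
APPEND 37: p_14 = 37·10063482516020767 + 279319983202649 = 372628173075971028, q_14 = 37·668965027673187 + 18567657865492 = 24770273681773411 → 372628173075971028/24770273681773411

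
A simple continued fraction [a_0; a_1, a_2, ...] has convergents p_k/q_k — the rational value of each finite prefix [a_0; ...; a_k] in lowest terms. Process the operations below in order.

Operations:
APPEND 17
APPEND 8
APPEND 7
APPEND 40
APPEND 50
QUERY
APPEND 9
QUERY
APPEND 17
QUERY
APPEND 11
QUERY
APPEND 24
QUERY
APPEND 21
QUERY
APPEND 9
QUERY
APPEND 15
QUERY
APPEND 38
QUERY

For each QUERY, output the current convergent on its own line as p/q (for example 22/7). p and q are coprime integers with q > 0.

APPEND 17: p_0 = 17·1 + 0 = 17, q_0 = 17·0 + 1 = 1 → 17/1
APPEND 8: p_1 = 8·17 + 1 = 137, q_1 = 8·1 + 0 = 8 → 137/8
APPEND 7: p_2 = 7·137 + 17 = 976, q_2 = 7·8 + 1 = 57 → 976/57
APPEND 40: p_3 = 40·976 + 137 = 39177, q_3 = 40·57 + 8 = 2288 → 39177/2288
APPEND 50: p_4 = 50·39177 + 976 = 1959826, q_4 = 50·2288 + 57 = 114457 → 1959826/114457
APPEND 9: p_5 = 9·1959826 + 39177 = 17677611, q_5 = 9·114457 + 2288 = 1032401 → 17677611/1032401
APPEND 17: p_6 = 17·17677611 + 1959826 = 302479213, q_6 = 17·1032401 + 114457 = 17665274 → 302479213/17665274
APPEND 11: p_7 = 11·302479213 + 17677611 = 3344948954, q_7 = 11·17665274 + 1032401 = 195350415 → 3344948954/195350415
APPEND 24: p_8 = 24·3344948954 + 302479213 = 80581254109, q_8 = 24·195350415 + 17665274 = 4706075234 → 80581254109/4706075234
APPEND 21: p_9 = 21·80581254109 + 3344948954 = 1695551285243, q_9 = 21·4706075234 + 195350415 = 99022930329 → 1695551285243/99022930329
APPEND 9: p_10 = 9·1695551285243 + 80581254109 = 15340542821296, q_10 = 9·99022930329 + 4706075234 = 895912448195 → 15340542821296/895912448195
APPEND 15: p_11 = 15·15340542821296 + 1695551285243 = 231803693604683, q_11 = 15·895912448195 + 99022930329 = 13537709653254 → 231803693604683/13537709653254
APPEND 38: p_12 = 38·231803693604683 + 15340542821296 = 8823880899799250, q_12 = 38·13537709653254 + 895912448195 = 515328879271847 → 8823880899799250/515328879271847

1959826/114457
17677611/1032401
302479213/17665274
3344948954/195350415
80581254109/4706075234
1695551285243/99022930329
15340542821296/895912448195
231803693604683/13537709653254
8823880899799250/515328879271847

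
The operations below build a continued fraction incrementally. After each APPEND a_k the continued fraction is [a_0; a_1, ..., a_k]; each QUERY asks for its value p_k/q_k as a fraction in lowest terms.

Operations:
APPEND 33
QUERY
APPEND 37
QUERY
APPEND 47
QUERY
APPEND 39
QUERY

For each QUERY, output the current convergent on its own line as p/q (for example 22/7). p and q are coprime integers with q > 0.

33/1
1222/37
57467/1740
2242435/67897

APPEND 33: p_0 = 33·1 + 0 = 33, q_0 = 33·0 + 1 = 1 → 33/1
APPEND 37: p_1 = 37·33 + 1 = 1222, q_1 = 37·1 + 0 = 37 → 1222/37
APPEND 47: p_2 = 47·1222 + 33 = 57467, q_2 = 47·37 + 1 = 1740 → 57467/1740
APPEND 39: p_3 = 39·57467 + 1222 = 2242435, q_3 = 39·1740 + 37 = 67897 → 2242435/67897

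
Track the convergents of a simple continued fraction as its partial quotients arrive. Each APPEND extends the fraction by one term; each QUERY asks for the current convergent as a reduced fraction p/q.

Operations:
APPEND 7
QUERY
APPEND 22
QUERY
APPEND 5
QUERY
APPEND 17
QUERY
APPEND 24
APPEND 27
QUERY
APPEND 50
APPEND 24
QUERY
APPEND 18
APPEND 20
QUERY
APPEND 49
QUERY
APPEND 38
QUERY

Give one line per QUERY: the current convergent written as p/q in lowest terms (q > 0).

APPEND 7: p_0 = 7·1 + 0 = 7, q_0 = 7·0 + 1 = 1 → 7/1
APPEND 22: p_1 = 22·7 + 1 = 155, q_1 = 22·1 + 0 = 22 → 155/22
APPEND 5: p_2 = 5·155 + 7 = 782, q_2 = 5·22 + 1 = 111 → 782/111
APPEND 17: p_3 = 17·782 + 155 = 13449, q_3 = 17·111 + 22 = 1909 → 13449/1909
APPEND 24: p_4 = 24·13449 + 782 = 323558, q_4 = 24·1909 + 111 = 45927 → 323558/45927
APPEND 27: p_5 = 27·323558 + 13449 = 8749515, q_5 = 27·45927 + 1909 = 1241938 → 8749515/1241938
APPEND 50: p_6 = 50·8749515 + 323558 = 437799308, q_6 = 50·1241938 + 45927 = 62142827 → 437799308/62142827
APPEND 24: p_7 = 24·437799308 + 8749515 = 10515932907, q_7 = 24·62142827 + 1241938 = 1492669786 → 10515932907/1492669786
APPEND 18: p_8 = 18·10515932907 + 437799308 = 189724591634, q_8 = 18·1492669786 + 62142827 = 26930198975 → 189724591634/26930198975
APPEND 20: p_9 = 20·189724591634 + 10515932907 = 3805007765587, q_9 = 20·26930198975 + 1492669786 = 540096649286 → 3805007765587/540096649286
APPEND 49: p_10 = 49·3805007765587 + 189724591634 = 186635105105397, q_10 = 49·540096649286 + 26930198975 = 26491666013989 → 186635105105397/26491666013989
APPEND 38: p_11 = 38·186635105105397 + 3805007765587 = 7095939001770673, q_11 = 38·26491666013989 + 540096649286 = 1007223405180868 → 7095939001770673/1007223405180868

7/1
155/22
782/111
13449/1909
8749515/1241938
10515932907/1492669786
3805007765587/540096649286
186635105105397/26491666013989
7095939001770673/1007223405180868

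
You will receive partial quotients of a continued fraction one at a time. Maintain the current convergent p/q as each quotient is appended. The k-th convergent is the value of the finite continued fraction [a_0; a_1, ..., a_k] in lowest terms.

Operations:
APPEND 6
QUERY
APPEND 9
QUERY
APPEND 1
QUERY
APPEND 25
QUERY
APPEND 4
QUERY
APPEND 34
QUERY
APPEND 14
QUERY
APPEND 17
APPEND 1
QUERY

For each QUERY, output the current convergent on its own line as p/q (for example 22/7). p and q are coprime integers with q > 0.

6/1
55/9
61/10
1580/259
6381/1046
218534/35823
3065857/502568
55403960/9082047

APPEND 6: p_0 = 6·1 + 0 = 6, q_0 = 6·0 + 1 = 1 → 6/1
APPEND 9: p_1 = 9·6 + 1 = 55, q_1 = 9·1 + 0 = 9 → 55/9
APPEND 1: p_2 = 1·55 + 6 = 61, q_2 = 1·9 + 1 = 10 → 61/10
APPEND 25: p_3 = 25·61 + 55 = 1580, q_3 = 25·10 + 9 = 259 → 1580/259
APPEND 4: p_4 = 4·1580 + 61 = 6381, q_4 = 4·259 + 10 = 1046 → 6381/1046
APPEND 34: p_5 = 34·6381 + 1580 = 218534, q_5 = 34·1046 + 259 = 35823 → 218534/35823
APPEND 14: p_6 = 14·218534 + 6381 = 3065857, q_6 = 14·35823 + 1046 = 502568 → 3065857/502568
APPEND 17: p_7 = 17·3065857 + 218534 = 52338103, q_7 = 17·502568 + 35823 = 8579479 → 52338103/8579479
APPEND 1: p_8 = 1·52338103 + 3065857 = 55403960, q_8 = 1·8579479 + 502568 = 9082047 → 55403960/9082047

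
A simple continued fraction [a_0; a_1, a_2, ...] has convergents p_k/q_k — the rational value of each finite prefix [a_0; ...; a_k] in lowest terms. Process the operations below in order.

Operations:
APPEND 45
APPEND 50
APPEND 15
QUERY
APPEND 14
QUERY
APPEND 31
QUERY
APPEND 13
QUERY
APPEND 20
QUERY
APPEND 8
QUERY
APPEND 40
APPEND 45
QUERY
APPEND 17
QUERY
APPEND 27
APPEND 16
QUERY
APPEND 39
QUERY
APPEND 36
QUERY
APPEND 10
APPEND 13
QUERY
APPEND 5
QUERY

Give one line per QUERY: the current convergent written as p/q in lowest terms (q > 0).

33810/751
475591/10564
14777131/328235
192578294/4277619
3866343011/85880615
31123322382/691322539
56227089045477/1248936520414
957109313011400/21259659629213
415327965958663832/9225415603775853
16223688850928242725/360366468293767432
584468126599375401932/12982418274179403405
76776232539580244808517/1705381558005320822671
389742067652745906304630/8657092339236691914837

APPEND 45: p_0 = 45·1 + 0 = 45, q_0 = 45·0 + 1 = 1 → 45/1
APPEND 50: p_1 = 50·45 + 1 = 2251, q_1 = 50·1 + 0 = 50 → 2251/50
APPEND 15: p_2 = 15·2251 + 45 = 33810, q_2 = 15·50 + 1 = 751 → 33810/751
APPEND 14: p_3 = 14·33810 + 2251 = 475591, q_3 = 14·751 + 50 = 10564 → 475591/10564
APPEND 31: p_4 = 31·475591 + 33810 = 14777131, q_4 = 31·10564 + 751 = 328235 → 14777131/328235
APPEND 13: p_5 = 13·14777131 + 475591 = 192578294, q_5 = 13·328235 + 10564 = 4277619 → 192578294/4277619
APPEND 20: p_6 = 20·192578294 + 14777131 = 3866343011, q_6 = 20·4277619 + 328235 = 85880615 → 3866343011/85880615
APPEND 8: p_7 = 8·3866343011 + 192578294 = 31123322382, q_7 = 8·85880615 + 4277619 = 691322539 → 31123322382/691322539
APPEND 40: p_8 = 40·31123322382 + 3866343011 = 1248799238291, q_8 = 40·691322539 + 85880615 = 27738782175 → 1248799238291/27738782175
APPEND 45: p_9 = 45·1248799238291 + 31123322382 = 56227089045477, q_9 = 45·27738782175 + 691322539 = 1248936520414 → 56227089045477/1248936520414
APPEND 17: p_10 = 17·56227089045477 + 1248799238291 = 957109313011400, q_10 = 17·1248936520414 + 27738782175 = 21259659629213 → 957109313011400/21259659629213
APPEND 27: p_11 = 27·957109313011400 + 56227089045477 = 25898178540353277, q_11 = 27·21259659629213 + 1248936520414 = 575259746509165 → 25898178540353277/575259746509165
APPEND 16: p_12 = 16·25898178540353277 + 957109313011400 = 415327965958663832, q_12 = 16·575259746509165 + 21259659629213 = 9225415603775853 → 415327965958663832/9225415603775853
APPEND 39: p_13 = 39·415327965958663832 + 25898178540353277 = 16223688850928242725, q_13 = 39·9225415603775853 + 575259746509165 = 360366468293767432 → 16223688850928242725/360366468293767432
APPEND 36: p_14 = 36·16223688850928242725 + 415327965958663832 = 584468126599375401932, q_14 = 36·360366468293767432 + 9225415603775853 = 12982418274179403405 → 584468126599375401932/12982418274179403405
APPEND 10: p_15 = 10·584468126599375401932 + 16223688850928242725 = 5860904954844682262045, q_15 = 10·12982418274179403405 + 360366468293767432 = 130184549210087801482 → 5860904954844682262045/130184549210087801482
APPEND 13: p_16 = 13·5860904954844682262045 + 584468126599375401932 = 76776232539580244808517, q_16 = 13·130184549210087801482 + 12982418274179403405 = 1705381558005320822671 → 76776232539580244808517/1705381558005320822671
APPEND 5: p_17 = 5·76776232539580244808517 + 5860904954844682262045 = 389742067652745906304630, q_17 = 5·1705381558005320822671 + 130184549210087801482 = 8657092339236691914837 → 389742067652745906304630/8657092339236691914837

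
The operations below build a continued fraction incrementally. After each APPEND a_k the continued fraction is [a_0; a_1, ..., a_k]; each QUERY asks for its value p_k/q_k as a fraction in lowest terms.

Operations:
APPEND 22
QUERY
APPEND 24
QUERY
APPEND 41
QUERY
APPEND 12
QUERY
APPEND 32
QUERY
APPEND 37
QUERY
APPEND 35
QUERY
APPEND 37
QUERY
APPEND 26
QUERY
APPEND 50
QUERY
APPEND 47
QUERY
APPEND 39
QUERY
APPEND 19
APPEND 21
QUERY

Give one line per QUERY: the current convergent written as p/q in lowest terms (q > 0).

APPEND 22: p_0 = 22·1 + 0 = 22, q_0 = 22·0 + 1 = 1 → 22/1
APPEND 24: p_1 = 24·22 + 1 = 529, q_1 = 24·1 + 0 = 24 → 529/24
APPEND 41: p_2 = 41·529 + 22 = 21711, q_2 = 41·24 + 1 = 985 → 21711/985
APPEND 12: p_3 = 12·21711 + 529 = 261061, q_3 = 12·985 + 24 = 11844 → 261061/11844
APPEND 32: p_4 = 32·261061 + 21711 = 8375663, q_4 = 32·11844 + 985 = 379993 → 8375663/379993
APPEND 37: p_5 = 37·8375663 + 261061 = 310160592, q_5 = 37·379993 + 11844 = 14071585 → 310160592/14071585
APPEND 35: p_6 = 35·310160592 + 8375663 = 10863996383, q_6 = 35·14071585 + 379993 = 492885468 → 10863996383/492885468
APPEND 37: p_7 = 37·10863996383 + 310160592 = 402278026763, q_7 = 37·492885468 + 14071585 = 18250833901 → 402278026763/18250833901
APPEND 26: p_8 = 26·402278026763 + 10863996383 = 10470092692221, q_8 = 26·18250833901 + 492885468 = 475014566894 → 10470092692221/475014566894
APPEND 50: p_9 = 50·10470092692221 + 402278026763 = 523906912637813, q_9 = 50·475014566894 + 18250833901 = 23768979178601 → 523906912637813/23768979178601
APPEND 47: p_10 = 47·523906912637813 + 10470092692221 = 24634094986669432, q_10 = 47·23768979178601 + 475014566894 = 1117617035961141 → 24634094986669432/1117617035961141
APPEND 39: p_11 = 39·24634094986669432 + 523906912637813 = 961253611392745661, q_11 = 39·1117617035961141 + 23768979178601 = 43610833381663100 → 961253611392745661/43610833381663100
APPEND 19: p_12 = 19·961253611392745661 + 24634094986669432 = 18288452711448836991, q_12 = 19·43610833381663100 + 1117617035961141 = 829723451287560041 → 18288452711448836991/829723451287560041
APPEND 21: p_13 = 21·18288452711448836991 + 961253611392745661 = 385018760551818322472, q_13 = 21·829723451287560041 + 43610833381663100 = 17467803310420423961 → 385018760551818322472/17467803310420423961

22/1
529/24
21711/985
261061/11844
8375663/379993
310160592/14071585
10863996383/492885468
402278026763/18250833901
10470092692221/475014566894
523906912637813/23768979178601
24634094986669432/1117617035961141
961253611392745661/43610833381663100
385018760551818322472/17467803310420423961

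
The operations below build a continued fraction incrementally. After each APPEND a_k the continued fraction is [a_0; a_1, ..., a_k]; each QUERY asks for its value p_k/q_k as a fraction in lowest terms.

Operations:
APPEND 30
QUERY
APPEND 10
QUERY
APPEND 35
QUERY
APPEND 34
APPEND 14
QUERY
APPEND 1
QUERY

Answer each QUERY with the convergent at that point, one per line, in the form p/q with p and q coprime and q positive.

APPEND 30: p_0 = 30·1 + 0 = 30, q_0 = 30·0 + 1 = 1 → 30/1
APPEND 10: p_1 = 10·30 + 1 = 301, q_1 = 10·1 + 0 = 10 → 301/10
APPEND 35: p_2 = 35·301 + 30 = 10565, q_2 = 35·10 + 1 = 351 → 10565/351
APPEND 34: p_3 = 34·10565 + 301 = 359511, q_3 = 34·351 + 10 = 11944 → 359511/11944
APPEND 14: p_4 = 14·359511 + 10565 = 5043719, q_4 = 14·11944 + 351 = 167567 → 5043719/167567
APPEND 1: p_5 = 1·5043719 + 359511 = 5403230, q_5 = 1·167567 + 11944 = 179511 → 5403230/179511

30/1
301/10
10565/351
5043719/167567
5403230/179511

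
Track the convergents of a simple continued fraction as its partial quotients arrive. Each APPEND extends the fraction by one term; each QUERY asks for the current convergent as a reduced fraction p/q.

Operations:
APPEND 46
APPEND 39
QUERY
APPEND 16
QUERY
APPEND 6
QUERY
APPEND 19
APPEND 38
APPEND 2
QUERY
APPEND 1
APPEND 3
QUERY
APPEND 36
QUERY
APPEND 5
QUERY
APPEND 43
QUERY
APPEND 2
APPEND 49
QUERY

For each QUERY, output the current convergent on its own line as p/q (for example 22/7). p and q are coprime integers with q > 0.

1795/39
28766/625
174391/3789
257697797/5599010
1412324591/30685631
51228560874/1113044923
257555128961/5595910246
11126099106197/241737185501
1114104012832592/24206180966653

APPEND 46: p_0 = 46·1 + 0 = 46, q_0 = 46·0 + 1 = 1 → 46/1
APPEND 39: p_1 = 39·46 + 1 = 1795, q_1 = 39·1 + 0 = 39 → 1795/39
APPEND 16: p_2 = 16·1795 + 46 = 28766, q_2 = 16·39 + 1 = 625 → 28766/625
APPEND 6: p_3 = 6·28766 + 1795 = 174391, q_3 = 6·625 + 39 = 3789 → 174391/3789
APPEND 19: p_4 = 19·174391 + 28766 = 3342195, q_4 = 19·3789 + 625 = 72616 → 3342195/72616
APPEND 38: p_5 = 38·3342195 + 174391 = 127177801, q_5 = 38·72616 + 3789 = 2763197 → 127177801/2763197
APPEND 2: p_6 = 2·127177801 + 3342195 = 257697797, q_6 = 2·2763197 + 72616 = 5599010 → 257697797/5599010
APPEND 1: p_7 = 1·257697797 + 127177801 = 384875598, q_7 = 1·5599010 + 2763197 = 8362207 → 384875598/8362207
APPEND 3: p_8 = 3·384875598 + 257697797 = 1412324591, q_8 = 3·8362207 + 5599010 = 30685631 → 1412324591/30685631
APPEND 36: p_9 = 36·1412324591 + 384875598 = 51228560874, q_9 = 36·30685631 + 8362207 = 1113044923 → 51228560874/1113044923
APPEND 5: p_10 = 5·51228560874 + 1412324591 = 257555128961, q_10 = 5·1113044923 + 30685631 = 5595910246 → 257555128961/5595910246
APPEND 43: p_11 = 43·257555128961 + 51228560874 = 11126099106197, q_11 = 43·5595910246 + 1113044923 = 241737185501 → 11126099106197/241737185501
APPEND 2: p_12 = 2·11126099106197 + 257555128961 = 22509753341355, q_12 = 2·241737185501 + 5595910246 = 489070281248 → 22509753341355/489070281248
APPEND 49: p_13 = 49·22509753341355 + 11126099106197 = 1114104012832592, q_13 = 49·489070281248 + 241737185501 = 24206180966653 → 1114104012832592/24206180966653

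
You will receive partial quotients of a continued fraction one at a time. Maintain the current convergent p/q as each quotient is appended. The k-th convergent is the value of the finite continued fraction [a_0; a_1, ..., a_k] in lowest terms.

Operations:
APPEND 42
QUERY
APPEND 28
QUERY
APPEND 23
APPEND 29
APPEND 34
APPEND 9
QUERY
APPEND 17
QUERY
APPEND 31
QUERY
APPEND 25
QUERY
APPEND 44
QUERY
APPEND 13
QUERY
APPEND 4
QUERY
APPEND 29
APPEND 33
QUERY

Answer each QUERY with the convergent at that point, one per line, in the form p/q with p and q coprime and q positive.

42/1
1177/28
241992395/5756836
4140671264/98503779
128602801579/3059373985
3219210710739/76582853404
141773874074095/3372704923761
1846279573673974/43921746862297
7526892168769991/179059692372949
7271689923612892520/172988602939740943

APPEND 42: p_0 = 42·1 + 0 = 42, q_0 = 42·0 + 1 = 1 → 42/1
APPEND 28: p_1 = 28·42 + 1 = 1177, q_1 = 28·1 + 0 = 28 → 1177/28
APPEND 23: p_2 = 23·1177 + 42 = 27113, q_2 = 23·28 + 1 = 645 → 27113/645
APPEND 29: p_3 = 29·27113 + 1177 = 787454, q_3 = 29·645 + 28 = 18733 → 787454/18733
APPEND 34: p_4 = 34·787454 + 27113 = 26800549, q_4 = 34·18733 + 645 = 637567 → 26800549/637567
APPEND 9: p_5 = 9·26800549 + 787454 = 241992395, q_5 = 9·637567 + 18733 = 5756836 → 241992395/5756836
APPEND 17: p_6 = 17·241992395 + 26800549 = 4140671264, q_6 = 17·5756836 + 637567 = 98503779 → 4140671264/98503779
APPEND 31: p_7 = 31·4140671264 + 241992395 = 128602801579, q_7 = 31·98503779 + 5756836 = 3059373985 → 128602801579/3059373985
APPEND 25: p_8 = 25·128602801579 + 4140671264 = 3219210710739, q_8 = 25·3059373985 + 98503779 = 76582853404 → 3219210710739/76582853404
APPEND 44: p_9 = 44·3219210710739 + 128602801579 = 141773874074095, q_9 = 44·76582853404 + 3059373985 = 3372704923761 → 141773874074095/3372704923761
APPEND 13: p_10 = 13·141773874074095 + 3219210710739 = 1846279573673974, q_10 = 13·3372704923761 + 76582853404 = 43921746862297 → 1846279573673974/43921746862297
APPEND 4: p_11 = 4·1846279573673974 + 141773874074095 = 7526892168769991, q_11 = 4·43921746862297 + 3372704923761 = 179059692372949 → 7526892168769991/179059692372949
APPEND 29: p_12 = 29·7526892168769991 + 1846279573673974 = 220126152468003713, q_12 = 29·179059692372949 + 43921746862297 = 5236652825677818 → 220126152468003713/5236652825677818
APPEND 33: p_13 = 33·220126152468003713 + 7526892168769991 = 7271689923612892520, q_13 = 33·5236652825677818 + 179059692372949 = 172988602939740943 → 7271689923612892520/172988602939740943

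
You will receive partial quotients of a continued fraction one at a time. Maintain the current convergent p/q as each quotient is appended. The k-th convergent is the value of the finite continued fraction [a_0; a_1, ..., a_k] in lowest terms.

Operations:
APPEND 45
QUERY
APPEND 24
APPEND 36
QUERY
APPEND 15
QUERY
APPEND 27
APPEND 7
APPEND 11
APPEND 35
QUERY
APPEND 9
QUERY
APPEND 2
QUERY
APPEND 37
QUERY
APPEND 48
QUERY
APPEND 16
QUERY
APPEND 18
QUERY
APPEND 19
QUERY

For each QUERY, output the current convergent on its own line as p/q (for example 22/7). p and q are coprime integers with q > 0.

APPEND 45: p_0 = 45·1 + 0 = 45, q_0 = 45·0 + 1 = 1 → 45/1
APPEND 24: p_1 = 24·45 + 1 = 1081, q_1 = 24·1 + 0 = 24 → 1081/24
APPEND 36: p_2 = 36·1081 + 45 = 38961, q_2 = 36·24 + 1 = 865 → 38961/865
APPEND 15: p_3 = 15·38961 + 1081 = 585496, q_3 = 15·865 + 24 = 12999 → 585496/12999
APPEND 27: p_4 = 27·585496 + 38961 = 15847353, q_4 = 27·12999 + 865 = 351838 → 15847353/351838
APPEND 7: p_5 = 7·15847353 + 585496 = 111516967, q_5 = 7·351838 + 12999 = 2475865 → 111516967/2475865
APPEND 11: p_6 = 11·111516967 + 15847353 = 1242533990, q_6 = 11·2475865 + 351838 = 27586353 → 1242533990/27586353
APPEND 35: p_7 = 35·1242533990 + 111516967 = 43600206617, q_7 = 35·27586353 + 2475865 = 967998220 → 43600206617/967998220
APPEND 9: p_8 = 9·43600206617 + 1242533990 = 393644393543, q_8 = 9·967998220 + 27586353 = 8739570333 → 393644393543/8739570333
APPEND 2: p_9 = 2·393644393543 + 43600206617 = 830888993703, q_9 = 2·8739570333 + 967998220 = 18447138886 → 830888993703/18447138886
APPEND 37: p_10 = 37·830888993703 + 393644393543 = 31136537160554, q_10 = 37·18447138886 + 8739570333 = 691283709115 → 31136537160554/691283709115
APPEND 48: p_11 = 48·31136537160554 + 830888993703 = 1495384672700295, q_11 = 48·691283709115 + 18447138886 = 33200065176406 → 1495384672700295/33200065176406
APPEND 16: p_12 = 16·1495384672700295 + 31136537160554 = 23957291300365274, q_12 = 16·33200065176406 + 691283709115 = 531892326531611 → 23957291300365274/531892326531611
APPEND 18: p_13 = 18·23957291300365274 + 1495384672700295 = 432726628079275227, q_13 = 18·531892326531611 + 33200065176406 = 9607261942745404 → 432726628079275227/9607261942745404
APPEND 19: p_14 = 19·432726628079275227 + 23957291300365274 = 8245763224806594587, q_14 = 19·9607261942745404 + 531892326531611 = 183069869238694287 → 8245763224806594587/183069869238694287

45/1
38961/865
585496/12999
43600206617/967998220
393644393543/8739570333
830888993703/18447138886
31136537160554/691283709115
1495384672700295/33200065176406
23957291300365274/531892326531611
432726628079275227/9607261942745404
8245763224806594587/183069869238694287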